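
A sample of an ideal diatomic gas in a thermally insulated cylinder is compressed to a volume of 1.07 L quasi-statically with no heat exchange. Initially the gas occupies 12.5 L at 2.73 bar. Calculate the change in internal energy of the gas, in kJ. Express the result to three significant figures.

ΔU ≈ 14.3 kJ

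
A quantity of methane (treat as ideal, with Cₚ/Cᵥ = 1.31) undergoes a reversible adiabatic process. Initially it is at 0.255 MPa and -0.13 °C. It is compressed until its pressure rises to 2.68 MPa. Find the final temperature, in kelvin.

T₂ ≈ 476 K

Adiabatic: T₂/T₁ = (P₂/P₁)^((γ−1)/γ).
T₁ = -0.13 °C = 273 K.
T₂ = 273 × (2.68/0.255)^(0.237) = 476.4 K.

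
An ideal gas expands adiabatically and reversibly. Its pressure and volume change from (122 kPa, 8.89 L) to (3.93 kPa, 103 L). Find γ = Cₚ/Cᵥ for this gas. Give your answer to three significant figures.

PV^γ = const ⇒ γ = ln(P₂/P₁) / ln(V₁/V₂).
γ = ln(3.93/122) / ln(8.89/103) = 1.402.

γ ≈ 1.40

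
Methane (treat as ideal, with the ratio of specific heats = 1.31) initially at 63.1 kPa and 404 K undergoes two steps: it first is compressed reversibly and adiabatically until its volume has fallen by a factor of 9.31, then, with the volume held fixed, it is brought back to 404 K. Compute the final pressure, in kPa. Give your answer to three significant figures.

P₃ ≈ 587 kPa

Adiabatic step (PV^γ = const): P₂ = 63.1×9.31^(1.31) = 1173 kPa; T₂ = 404×9.31^(0.31) = 806.8 K.
Isochoric: P₃ = P₂(T₃/T₂) = 1173 × (404/806.8) = 587.5 kPa.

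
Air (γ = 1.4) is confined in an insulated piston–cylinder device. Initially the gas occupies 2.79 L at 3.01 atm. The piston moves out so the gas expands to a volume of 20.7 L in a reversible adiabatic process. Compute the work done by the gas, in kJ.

W ≈ 1.17 kJ

P₂ = P₁(V₁/V₂)^γ = 3.01×(2.79/20.7)^(1.4) = 0.182 atm.
For a reversible adiabat, W_by_gas = (P₁V₁ − P₂V₂)/(γ−1).
W_by = (305000×0.00279 − 18440×0.0207) / (0.4) = 1173 J.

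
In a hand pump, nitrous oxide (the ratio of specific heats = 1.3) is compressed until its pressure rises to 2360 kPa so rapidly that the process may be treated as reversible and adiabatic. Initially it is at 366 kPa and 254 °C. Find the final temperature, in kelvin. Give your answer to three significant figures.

Adiabatic: T₂/T₁ = (P₂/P₁)^((γ−1)/γ).
T₁ = 254 °C = 527.1 K.
T₂ = 527.1 × (2360/366)^(0.231) = 810.4 K.

T₂ ≈ 810 K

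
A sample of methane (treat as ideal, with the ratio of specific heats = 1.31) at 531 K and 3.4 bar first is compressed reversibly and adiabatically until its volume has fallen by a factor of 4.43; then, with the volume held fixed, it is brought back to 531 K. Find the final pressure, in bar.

P₃ ≈ 15.1 bar

Adiabatic step (PV^γ = const): P₂ = 3.4×4.43^(1.31) = 23.89 bar; T₂ = 531×4.43^(0.31) = 842.3 K.
Isochoric: P₃ = P₂(T₃/T₂) = 23.89 × (531/842.3) = 15.06 bar.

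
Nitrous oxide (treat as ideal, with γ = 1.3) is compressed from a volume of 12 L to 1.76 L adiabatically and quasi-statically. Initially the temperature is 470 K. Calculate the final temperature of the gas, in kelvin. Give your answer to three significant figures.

T₂ ≈ 836 K

For a reversible adiabat TV^(γ−1) is constant, so T₂ = T₁ (V₁/V₂)^(γ−1).
T₂ = 470 × (12/1.76)^(0.3) = 836 K.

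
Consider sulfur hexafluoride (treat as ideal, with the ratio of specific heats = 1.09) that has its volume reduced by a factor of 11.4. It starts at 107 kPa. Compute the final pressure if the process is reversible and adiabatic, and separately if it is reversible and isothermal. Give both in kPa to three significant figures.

Isothermal: P₂ = P₁(V₁/V₂) = 107×11.4 = 1220 kPa.
Adiabatic: P₂ = P₁(V₁/V₂)^γ = 107×11.4^(1.09) = 1518 kPa.

adiabatic: 1520 kPa; isothermal: 1220 kPa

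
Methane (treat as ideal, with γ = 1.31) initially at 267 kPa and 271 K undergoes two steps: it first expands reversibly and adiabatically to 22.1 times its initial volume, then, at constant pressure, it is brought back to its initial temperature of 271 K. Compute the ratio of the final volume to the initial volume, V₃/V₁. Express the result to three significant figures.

V₃/V₁ ≈ 57.7

Adiabatic step: V₂/V₁ = 22.1; T₂ = T₁·(1/22.1)^(0.31) = 103.8 K.
Isobaric step: V₃/V₂ = T₃/T₂ = 271/103.8.
V₃/V₁ = (V₂/V₁)(V₃/V₂) = 22.1 × (271/103.8) = 57.7.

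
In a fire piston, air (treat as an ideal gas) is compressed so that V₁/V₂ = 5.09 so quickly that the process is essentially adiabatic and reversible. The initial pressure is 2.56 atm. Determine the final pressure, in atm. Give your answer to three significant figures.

Since PV^γ is constant along a reversible adiabat, P₂ = P₁ (V₁/V₂)^γ.
For a diatomic ideal gas γ = 7/5.
P₂ = 2.56 × 5.09^(7/5) = 24.98 atm.

P₂ ≈ 25.0 atm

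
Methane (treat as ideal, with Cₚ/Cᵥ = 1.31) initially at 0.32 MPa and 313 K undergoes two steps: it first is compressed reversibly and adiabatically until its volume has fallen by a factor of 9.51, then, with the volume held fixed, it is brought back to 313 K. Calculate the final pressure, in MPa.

Adiabatic step (PV^γ = const): P₂ = 0.32×9.51^(1.31) = 6.117 MPa; T₂ = 313×9.51^(0.31) = 629.2 K.
Isochoric: P₃ = P₂(T₃/T₂) = 6.117 × (313/629.2) = 3.043 MPa.

P₃ ≈ 3.04 MPa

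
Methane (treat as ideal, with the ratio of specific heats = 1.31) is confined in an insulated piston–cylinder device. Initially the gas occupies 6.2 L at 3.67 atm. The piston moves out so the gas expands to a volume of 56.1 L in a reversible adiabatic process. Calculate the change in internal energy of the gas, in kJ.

P₂ = P₁(V₁/V₂)^γ = 3.67×(6.2/56.1)^(1.31) = 0.2049 atm.
For a reversible adiabat, W_by_gas = (P₁V₁ − P₂V₂)/(γ−1).
W_by = (371900×0.0062 − 20760×0.0561) / (0.31) = 3680 J.
Q = 0 ⇒ ΔU = −W_by = -3680 J.

ΔU ≈ -3.68 kJ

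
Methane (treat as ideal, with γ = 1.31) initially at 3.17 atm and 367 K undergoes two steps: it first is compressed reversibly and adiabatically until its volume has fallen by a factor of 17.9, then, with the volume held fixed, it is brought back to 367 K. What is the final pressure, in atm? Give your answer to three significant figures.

Adiabatic step (PV^γ = const): P₂ = 3.17×17.9^(1.31) = 138.8 atm; T₂ = 367×17.9^(0.31) = 897.5 K.
Isochoric: P₃ = P₂(T₃/T₂) = 138.8 × (367/897.5) = 56.74 atm.

P₃ ≈ 56.7 atm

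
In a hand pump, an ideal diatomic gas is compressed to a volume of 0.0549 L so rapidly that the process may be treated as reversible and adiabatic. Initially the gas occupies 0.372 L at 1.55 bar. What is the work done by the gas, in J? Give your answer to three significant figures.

γ = 7/5 for a diatomic ideal gas.
P₂ = P₁(V₁/V₂)^γ = 1.55×(0.372/0.0549)^(7/5) = 22.58 bar.
For a reversible adiabat, W_by_gas = (P₁V₁ − P₂V₂)/(γ−1).
W_by = (155000×0.000372 − 2.258×10^6×5.49×10^-5) / (2/5) = -165.7 J.

W ≈ -166 J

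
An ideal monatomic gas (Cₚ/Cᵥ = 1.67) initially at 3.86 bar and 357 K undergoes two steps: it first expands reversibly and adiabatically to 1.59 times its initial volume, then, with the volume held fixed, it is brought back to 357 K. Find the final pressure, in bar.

P₃ ≈ 2.43 bar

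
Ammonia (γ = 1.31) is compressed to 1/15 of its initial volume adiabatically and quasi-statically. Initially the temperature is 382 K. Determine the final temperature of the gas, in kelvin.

T₂ ≈ 884 K

Adiabatic: T₁V₁^(γ−1) = T₂V₂^(γ−1) ⇒ T₂ = T₁ (V₁/V₂)^(γ−1).
T₂ = 382 × 15^(0.31) = 884.4 K.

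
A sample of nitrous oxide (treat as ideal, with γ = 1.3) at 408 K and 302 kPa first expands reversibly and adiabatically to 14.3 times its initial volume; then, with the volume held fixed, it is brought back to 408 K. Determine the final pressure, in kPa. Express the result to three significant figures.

P₃ ≈ 21.1 kPa

Adiabatic step (PV^γ = const): P₂ = 302×(1/14.3)^(1.3) = 9.508 kPa; T₂ = 408×(1/14.3)^(0.3) = 183.7 K.
Isochoric: P₃ = P₂(T₃/T₂) = 9.508 × (408/183.7) = 21.12 kPa.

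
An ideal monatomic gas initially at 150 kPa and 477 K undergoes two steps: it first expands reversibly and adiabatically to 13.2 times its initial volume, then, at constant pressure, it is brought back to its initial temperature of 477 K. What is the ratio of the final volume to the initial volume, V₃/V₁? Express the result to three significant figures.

V₃/V₁ ≈ 73.7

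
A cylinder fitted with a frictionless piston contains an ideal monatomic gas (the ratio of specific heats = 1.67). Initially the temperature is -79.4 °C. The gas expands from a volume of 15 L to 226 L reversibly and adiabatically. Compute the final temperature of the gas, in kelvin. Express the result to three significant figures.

For a reversible adiabat TV^(γ−1) is constant, so T₂ = T₁ (V₁/V₂)^(γ−1).
T₁ = -79.4 °C = 193.7 K.
T₂ = 193.7 × (15/226)^(0.67) = 31.48 K.

T₂ ≈ 31.5 K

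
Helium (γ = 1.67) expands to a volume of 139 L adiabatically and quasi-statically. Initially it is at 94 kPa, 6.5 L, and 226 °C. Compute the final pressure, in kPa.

Since PV^γ is constant along a reversible adiabat, P₂ = P₁ (V₁/V₂)^γ.
P₂ = 94 × (6.5/139)^(1.67) = 0.5648 kPa.

P₂ ≈ 0.565 kPa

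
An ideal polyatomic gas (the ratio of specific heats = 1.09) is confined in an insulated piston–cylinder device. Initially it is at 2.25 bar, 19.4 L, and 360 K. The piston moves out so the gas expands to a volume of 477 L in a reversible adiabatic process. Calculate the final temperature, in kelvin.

T₂ ≈ 270 K

Adiabatic: T₁V₁^(γ−1) = T₂V₂^(γ−1) ⇒ T₂ = T₁ (V₁/V₂)^(γ−1).
T₂ = 360 × (19.4/477)^(0.09) = 269.9 K.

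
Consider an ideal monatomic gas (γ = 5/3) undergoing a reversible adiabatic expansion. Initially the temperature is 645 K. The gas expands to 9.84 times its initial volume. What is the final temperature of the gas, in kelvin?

Adiabatic: T₁V₁^(γ−1) = T₂V₂^(γ−1) ⇒ T₂ = T₁ (V₁/V₂)^(γ−1).
T₂ = 645 × (1/9.84)^(2/3) = 140.5 K.

T₂ ≈ 140 K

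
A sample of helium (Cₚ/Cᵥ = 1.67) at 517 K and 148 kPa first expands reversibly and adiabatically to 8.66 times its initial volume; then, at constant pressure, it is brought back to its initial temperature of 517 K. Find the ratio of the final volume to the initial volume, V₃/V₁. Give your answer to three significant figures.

Adiabatic step: V₂/V₁ = 8.66; T₂ = T₁·(1/8.66)^(0.67) = 121.7 K.
Isobaric step: V₃/V₂ = T₃/T₂ = 517/121.7.
V₃/V₁ = (V₂/V₁)(V₃/V₂) = 8.66 × (517/121.7) = 36.78.

V₃/V₁ ≈ 36.8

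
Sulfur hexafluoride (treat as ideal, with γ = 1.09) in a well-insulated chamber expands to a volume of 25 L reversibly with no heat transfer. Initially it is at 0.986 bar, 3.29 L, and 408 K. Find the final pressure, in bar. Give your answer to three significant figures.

P₂ ≈ 0.108 bar

Since PV^γ is constant along a reversible adiabat, P₂ = P₁ (V₁/V₂)^γ.
P₂ = 0.986 × (3.29/25)^(1.09) = 0.1081 bar.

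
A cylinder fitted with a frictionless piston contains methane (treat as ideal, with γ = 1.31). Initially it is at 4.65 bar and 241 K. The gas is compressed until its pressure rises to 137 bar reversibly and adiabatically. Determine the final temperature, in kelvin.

T₂ ≈ 537 K

Adiabatic: T₂/T₁ = (P₂/P₁)^((γ−1)/γ).
T₂ = 241 × (137/4.65)^(0.237) = 536.7 K.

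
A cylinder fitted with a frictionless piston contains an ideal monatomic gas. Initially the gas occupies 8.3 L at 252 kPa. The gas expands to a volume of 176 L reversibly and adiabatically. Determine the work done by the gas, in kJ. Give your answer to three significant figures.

γ = 5/3 for a monatomic ideal gas.
P₂ = P₁(V₁/V₂)^γ = 252×(8.3/176)^(5/3) = 1.551 kPa.
For a reversible adiabat, W_by_gas = (P₁V₁ − P₂V₂)/(γ−1).
W_by = (252000×0.0083 − 1551×0.176) / (2/3) = 2728 J.

W ≈ 2.73 kJ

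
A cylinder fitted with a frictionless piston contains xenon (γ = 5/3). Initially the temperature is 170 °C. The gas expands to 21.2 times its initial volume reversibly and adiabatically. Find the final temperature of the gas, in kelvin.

T₂ ≈ 57.9 K

Adiabatic: T₁V₁^(γ−1) = T₂V₂^(γ−1) ⇒ T₂ = T₁ (V₁/V₂)^(γ−1).
T₁ = 170 °C = 443.1 K.
T₂ = 443.1 × (1/21.2)^(2/3) = 57.85 K.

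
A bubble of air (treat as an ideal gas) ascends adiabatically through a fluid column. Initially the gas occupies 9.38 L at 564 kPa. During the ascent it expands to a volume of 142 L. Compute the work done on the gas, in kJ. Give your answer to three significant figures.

γ = 7/5 for a diatomic ideal gas.
P₂ = P₁(V₁/V₂)^γ = 564×(9.38/142)^(7/5) = 12.56 kPa.
For a reversible adiabat, W_by_gas = (P₁V₁ − P₂V₂)/(γ−1).
W_by = (564000×0.00938 − 12560×0.142) / (2/5) = 8765 J.
W_on_gas = −W_by = -8765 J.

W ≈ -8.77 kJ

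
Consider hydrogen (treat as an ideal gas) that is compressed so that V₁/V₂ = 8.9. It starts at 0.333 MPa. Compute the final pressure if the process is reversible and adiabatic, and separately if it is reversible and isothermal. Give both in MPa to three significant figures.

adiabatic: 7.11 MPa; isothermal: 2.96 MPa

For a diatomic ideal gas γ = 7/5.
Isothermal: P₂ = P₁(V₁/V₂) = 0.333×8.9 = 2.964 MPa.
Adiabatic: P₂ = P₁(V₁/V₂)^γ = 0.333×8.9^(7/5) = 7.105 MPa.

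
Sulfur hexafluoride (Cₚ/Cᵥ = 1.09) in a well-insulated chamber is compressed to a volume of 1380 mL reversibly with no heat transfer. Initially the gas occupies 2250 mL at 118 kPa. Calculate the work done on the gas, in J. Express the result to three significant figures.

W ≈ 133 J

P₂ = P₁(V₁/V₂)^γ = 118×(2250/1380)^(1.09) = 201 kPa.
For a reversible adiabat, W_by_gas = (P₁V₁ − P₂V₂)/(γ−1).
W_by = (118000×0.00225 − 201000×0.00138) / (0.09) = -132.7 J.
W_on_gas = −W_by = 132.7 J.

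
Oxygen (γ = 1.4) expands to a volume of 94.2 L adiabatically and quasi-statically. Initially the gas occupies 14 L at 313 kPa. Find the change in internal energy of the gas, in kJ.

ΔU ≈ -5.84 kJ

P₂ = P₁(V₁/V₂)^γ = 313×(14/94.2)^(1.4) = 21.7 kPa.
For a reversible adiabat, W_by_gas = (P₁V₁ − P₂V₂)/(γ−1).
W_by = (313000×0.014 − 21700×0.0942) / (0.4) = 5845 J.
Q = 0 ⇒ ΔU = −W_by = -5845 J.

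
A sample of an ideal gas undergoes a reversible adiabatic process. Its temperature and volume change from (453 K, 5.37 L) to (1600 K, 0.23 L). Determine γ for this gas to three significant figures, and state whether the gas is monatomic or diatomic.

TV^(γ−1) = const ⇒ γ − 1 = ln(T₂/T₁) / ln(V₁/V₂).
γ = 1 + ln(1600/453) / ln(5.37/0.23) = 1.401.
γ ≈ 1.40 is close to 7/5, so the gas is diatomic.

γ ≈ 1.40; diatomic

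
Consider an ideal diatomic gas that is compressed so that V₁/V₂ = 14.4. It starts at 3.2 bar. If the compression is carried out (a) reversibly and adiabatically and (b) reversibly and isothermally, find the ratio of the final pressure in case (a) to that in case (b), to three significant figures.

For a diatomic ideal gas γ = 7/5.
Isothermal: P_b = P₁(V₁/V₂) = 3.2×14.4.
Adiabatic: P_a = P₁(V₁/V₂)^γ = 3.2×14.4^(7/5).
P_a/P_b = (V₁/V₂)^(γ−1) = 14.4^(2/5) = 2.906.

P_adiabatic / P_isothermal ≈ 2.91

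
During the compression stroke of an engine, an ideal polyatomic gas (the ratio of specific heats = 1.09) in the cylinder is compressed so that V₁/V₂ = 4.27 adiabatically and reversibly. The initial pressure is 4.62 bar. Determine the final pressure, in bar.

Adiabatic: P₁V₁^γ = P₂V₂^γ ⇒ P₂ = P₁ (V₁/V₂)^γ.
P₂ = 4.62 × 4.27^(1.09) = 22.48 bar.

P₂ ≈ 22.5 bar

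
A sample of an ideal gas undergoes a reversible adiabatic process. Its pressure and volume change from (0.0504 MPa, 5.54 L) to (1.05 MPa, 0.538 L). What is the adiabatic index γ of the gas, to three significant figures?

γ ≈ 1.30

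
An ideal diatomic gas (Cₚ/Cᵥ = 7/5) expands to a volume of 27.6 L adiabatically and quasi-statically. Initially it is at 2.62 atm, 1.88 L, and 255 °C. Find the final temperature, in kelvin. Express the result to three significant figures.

T₂ ≈ 180 K

Adiabatic: T₁V₁^(γ−1) = T₂V₂^(γ−1) ⇒ T₂ = T₁ (V₁/V₂)^(γ−1).
T₁ = 255 °C = 528.1 K.
T₂ = 528.1 × (1.88/27.6)^(2/5) = 180.3 K.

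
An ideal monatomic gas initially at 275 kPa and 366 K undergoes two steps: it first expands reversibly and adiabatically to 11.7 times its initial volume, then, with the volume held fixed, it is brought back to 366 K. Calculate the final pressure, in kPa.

For a monatomic ideal gas γ = 5/3.
Adiabatic step (PV^γ = const): P₂ = 275×(1/11.7)^(5/3) = 4.561 kPa; T₂ = 366×(1/11.7)^(2/3) = 71.02 K.
Isochoric: P₃ = P₂(T₃/T₂) = 4.561 × (366/71.02) = 23.5 kPa.

P₃ ≈ 23.5 kPa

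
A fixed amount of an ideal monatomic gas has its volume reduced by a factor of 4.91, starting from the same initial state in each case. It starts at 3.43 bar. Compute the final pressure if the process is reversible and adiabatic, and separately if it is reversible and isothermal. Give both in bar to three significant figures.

For a monatomic ideal gas γ = 5/3.
Isothermal: P₂ = P₁(V₁/V₂) = 3.43×4.91 = 16.84 bar.
Adiabatic: P₂ = P₁(V₁/V₂)^γ = 3.43×4.91^(5/3) = 48.65 bar.

adiabatic: 48.7 bar; isothermal: 16.8 bar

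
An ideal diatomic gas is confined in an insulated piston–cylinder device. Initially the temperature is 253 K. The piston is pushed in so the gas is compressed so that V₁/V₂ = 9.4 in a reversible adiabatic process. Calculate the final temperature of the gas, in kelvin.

For a reversible adiabat TV^(γ−1) is constant, so T₂ = T₁ (V₁/V₂)^(γ−1).
For a diatomic ideal gas γ = 7/5, so γ−1 = 2/5.
T₂ = 253 × 9.4^(2/5) = 620 K.

T₂ ≈ 620 K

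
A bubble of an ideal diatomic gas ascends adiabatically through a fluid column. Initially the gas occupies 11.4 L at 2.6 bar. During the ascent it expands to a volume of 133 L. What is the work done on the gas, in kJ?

γ = 7/5 for a diatomic ideal gas.
P₂ = P₁(V₁/V₂)^γ = 2.6×(11.4/133)^(7/5) = 0.08342 bar.
For a reversible adiabat, W_by_gas = (P₁V₁ − P₂V₂)/(γ−1).
W_by = (260000×0.0114 − 8342×0.133) / (2/5) = 4636 J.
W_on_gas = −W_by = -4636 J.

W ≈ -4.64 kJ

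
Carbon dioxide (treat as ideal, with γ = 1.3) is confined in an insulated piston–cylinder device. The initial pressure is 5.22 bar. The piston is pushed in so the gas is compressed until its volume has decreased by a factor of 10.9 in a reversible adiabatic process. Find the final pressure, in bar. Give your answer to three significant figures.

P₂ ≈ 116 bar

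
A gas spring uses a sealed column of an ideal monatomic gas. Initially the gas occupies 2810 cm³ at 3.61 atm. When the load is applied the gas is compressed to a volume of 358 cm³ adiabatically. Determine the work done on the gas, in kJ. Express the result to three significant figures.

W ≈ 4.55 kJ

γ = 5/3 for a monatomic ideal gas.
P₂ = P₁(V₁/V₂)^γ = 3.61×(2810/358)^(5/3) = 111.9 atm.
For a reversible adiabat, W_by_gas = (P₁V₁ − P₂V₂)/(γ−1).
W_by = (365800×0.00281 − 1.134×10^7×0.000358) / (2/3) = -4548 J.
W_on_gas = −W_by = 4548 J.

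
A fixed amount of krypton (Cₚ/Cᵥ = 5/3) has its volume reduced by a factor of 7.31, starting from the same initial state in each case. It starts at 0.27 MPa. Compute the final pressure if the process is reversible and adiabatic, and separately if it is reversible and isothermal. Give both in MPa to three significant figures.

adiabatic: 7.43 MPa; isothermal: 1.97 MPa

Isothermal: P₂ = P₁(V₁/V₂) = 0.27×7.31 = 1.974 MPa.
Adiabatic: P₂ = P₁(V₁/V₂)^γ = 0.27×7.31^(5/3) = 7.434 MPa.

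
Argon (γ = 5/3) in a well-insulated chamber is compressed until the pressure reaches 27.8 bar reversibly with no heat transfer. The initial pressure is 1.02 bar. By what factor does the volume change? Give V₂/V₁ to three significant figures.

From PV^γ = const, V₂/V₁ = (P₁/P₂)^(1/γ).
V₂/V₁ = (1.02/27.8)^(3/5) = 0.1376.

V₂/V₁ ≈ 0.138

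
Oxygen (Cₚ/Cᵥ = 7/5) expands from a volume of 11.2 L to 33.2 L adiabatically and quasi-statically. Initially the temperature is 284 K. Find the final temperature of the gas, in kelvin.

For a reversible adiabat TV^(γ−1) is constant, so T₂ = T₁ (V₁/V₂)^(γ−1).
T₂ = 284 × (11.2/33.2)^(2/5) = 183.9 K.

T₂ ≈ 184 K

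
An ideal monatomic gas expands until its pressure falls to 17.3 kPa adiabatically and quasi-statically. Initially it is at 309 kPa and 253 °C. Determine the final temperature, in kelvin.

Along an adiabat T P^((1−γ)/γ) is constant, so T₂ = T₁ (P₂/P₁)^((γ−1)/γ).
For a monatomic ideal gas γ = 5/3, so (γ−1)/γ = 2/5.
T₁ = 253 °C = 526.1 K.
T₂ = 526.1 × (17.3/309)^(2/5) = 166.1 K.

T₂ ≈ 166 K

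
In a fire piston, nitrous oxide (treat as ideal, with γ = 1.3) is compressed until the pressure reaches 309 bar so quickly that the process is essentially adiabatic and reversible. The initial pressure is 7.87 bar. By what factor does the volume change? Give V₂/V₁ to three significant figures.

V₂/V₁ ≈ 0.0594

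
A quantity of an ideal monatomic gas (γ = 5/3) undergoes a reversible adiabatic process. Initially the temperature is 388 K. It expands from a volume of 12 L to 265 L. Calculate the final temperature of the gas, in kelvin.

T₂ ≈ 49.3 K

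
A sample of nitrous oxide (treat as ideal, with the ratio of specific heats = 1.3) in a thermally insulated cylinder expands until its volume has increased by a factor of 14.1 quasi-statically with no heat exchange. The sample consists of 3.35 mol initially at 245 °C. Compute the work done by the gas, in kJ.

For a reversible adiabat TV^(γ−1) is constant, so T₂ = T₁ (V₁/V₂)^(γ−1).
T₁ = 245 °C = 518.1 K.
T₂ = 518.1 × (1/14.1)^(0.3) = 234.3 K.
Q = 0, so ΔU = W_on_gas = nCᵥΔT with Cᵥ = R/(γ−1) = 27.71 J/(mol·K).
ΔU = 3.35 × 27.71 × (234.3 − 518.1) = -26360 J.
Work done by the gas = −ΔU = 26360 J.

W ≈ 26.4 kJ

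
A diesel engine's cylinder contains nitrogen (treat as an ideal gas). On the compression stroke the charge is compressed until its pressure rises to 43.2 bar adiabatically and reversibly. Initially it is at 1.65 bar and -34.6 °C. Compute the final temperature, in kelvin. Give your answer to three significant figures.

Along an adiabat T P^((1−γ)/γ) is constant, so T₂ = T₁ (P₂/P₁)^((γ−1)/γ).
For a diatomic ideal gas γ = 7/5, so (γ−1)/γ = 2/7.
T₁ = -34.6 °C = 238.5 K.
T₂ = 238.5 × (43.2/1.65)^(2/7) = 606.3 K.

T₂ ≈ 606 K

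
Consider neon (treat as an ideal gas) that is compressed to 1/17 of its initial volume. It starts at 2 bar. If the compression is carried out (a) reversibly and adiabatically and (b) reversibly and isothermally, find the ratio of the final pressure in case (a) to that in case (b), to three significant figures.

P_adiabatic / P_isothermal ≈ 6.61

For a monatomic ideal gas γ = 5/3.
Isothermal: P_b = P₁(V₁/V₂) = 2×17.
Adiabatic: P_a = P₁(V₁/V₂)^γ = 2×17^(5/3).
P_a/P_b = (V₁/V₂)^(γ−1) = 17^(2/3) = 6.611.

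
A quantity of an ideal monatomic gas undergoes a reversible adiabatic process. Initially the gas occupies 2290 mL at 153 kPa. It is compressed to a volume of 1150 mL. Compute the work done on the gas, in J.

W ≈ 306 J

γ = 5/3 for a monatomic ideal gas.
P₂ = P₁(V₁/V₂)^γ = 153×(2290/1150)^(5/3) = 482.2 kPa.
For a reversible adiabat, W_by_gas = (P₁V₁ − P₂V₂)/(γ−1).
W_by = (153000×0.00229 − 482200×0.00115) / (2/3) = -306.3 J.
W_on_gas = −W_by = 306.3 J.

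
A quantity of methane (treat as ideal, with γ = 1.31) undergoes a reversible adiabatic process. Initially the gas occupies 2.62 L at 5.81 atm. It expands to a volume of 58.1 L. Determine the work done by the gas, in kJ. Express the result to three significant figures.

W ≈ 3.07 kJ

P₂ = P₁(V₁/V₂)^γ = 5.81×(2.62/58.1)^(1.31) = 0.1002 atm.
For a reversible adiabat, W_by_gas = (P₁V₁ − P₂V₂)/(γ−1).
W_by = (588700×0.00262 − 10160×0.0581) / (0.31) = 3072 J.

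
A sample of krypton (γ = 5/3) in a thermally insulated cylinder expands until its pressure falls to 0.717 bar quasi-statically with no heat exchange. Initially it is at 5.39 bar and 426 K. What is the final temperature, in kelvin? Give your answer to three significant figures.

Adiabatic: T₂/T₁ = (P₂/P₁)^((γ−1)/γ).
T₂ = 426 × (0.717/5.39)^(2/5) = 190.1 K.

T₂ ≈ 190 K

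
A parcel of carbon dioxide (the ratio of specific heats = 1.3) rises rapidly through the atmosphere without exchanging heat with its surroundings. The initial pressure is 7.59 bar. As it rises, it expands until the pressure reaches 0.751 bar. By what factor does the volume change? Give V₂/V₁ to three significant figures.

From PV^γ = const, V₂/V₁ = (P₁/P₂)^(1/γ).
V₂/V₁ = (7.59/0.751)^(0.769) = 5.926.

V₂/V₁ ≈ 5.93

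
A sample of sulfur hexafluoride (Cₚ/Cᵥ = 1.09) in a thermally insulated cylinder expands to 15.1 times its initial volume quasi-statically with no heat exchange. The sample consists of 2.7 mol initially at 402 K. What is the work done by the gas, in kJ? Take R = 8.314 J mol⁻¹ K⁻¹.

For a reversible adiabat TV^(γ−1) is constant, so T₂ = T₁ (V₁/V₂)^(γ−1).
T₂ = 402 × (1/15.1)^(0.09) = 314.9 K.
Q = 0, so ΔU = W_on_gas = nCᵥΔT with Cᵥ = R/(γ−1) = 92.38 J/(mol·K).
ΔU = 2.7 × 92.38 × (314.9 − 402) = -21730 J.
Work done by the gas = −ΔU = 21730 J.

W ≈ 21.7 kJ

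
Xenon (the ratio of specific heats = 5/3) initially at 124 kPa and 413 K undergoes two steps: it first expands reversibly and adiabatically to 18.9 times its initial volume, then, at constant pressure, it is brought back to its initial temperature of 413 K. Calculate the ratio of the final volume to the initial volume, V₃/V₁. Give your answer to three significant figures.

V₃/V₁ ≈ 134

Adiabatic step: V₂/V₁ = 18.9; T₂ = T₁·(1/18.9)^(2/3) = 58.21 K.
Isobaric step: V₃/V₂ = T₃/T₂ = 413/58.21.
V₃/V₁ = (V₂/V₁)(V₃/V₂) = 18.9 × (413/58.21) = 134.1.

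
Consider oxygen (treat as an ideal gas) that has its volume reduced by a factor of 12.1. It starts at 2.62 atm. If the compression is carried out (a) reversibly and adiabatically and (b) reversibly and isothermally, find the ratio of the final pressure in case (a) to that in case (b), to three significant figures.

P_adiabatic / P_isothermal ≈ 2.71

For a diatomic ideal gas γ = 7/5.
Isothermal: P_b = P₁(V₁/V₂) = 2.62×12.1.
Adiabatic: P_a = P₁(V₁/V₂)^γ = 2.62×12.1^(7/5).
P_a/P_b = (V₁/V₂)^(γ−1) = 12.1^(2/5) = 2.711.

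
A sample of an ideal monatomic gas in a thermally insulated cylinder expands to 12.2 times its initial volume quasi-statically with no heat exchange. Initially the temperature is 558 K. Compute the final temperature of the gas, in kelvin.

Adiabatic: T₁V₁^(γ−1) = T₂V₂^(γ−1) ⇒ T₂ = T₁ (V₁/V₂)^(γ−1).
For a monatomic ideal gas γ = 5/3, so γ−1 = 2/3.
T₂ = 558 × (1/12.2)^(2/3) = 105.3 K.

T₂ ≈ 105 K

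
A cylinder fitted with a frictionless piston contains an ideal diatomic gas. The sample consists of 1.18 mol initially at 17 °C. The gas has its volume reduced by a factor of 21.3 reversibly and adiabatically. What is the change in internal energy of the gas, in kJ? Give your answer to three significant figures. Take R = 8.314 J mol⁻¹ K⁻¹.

ΔU ≈ 17.1 kJ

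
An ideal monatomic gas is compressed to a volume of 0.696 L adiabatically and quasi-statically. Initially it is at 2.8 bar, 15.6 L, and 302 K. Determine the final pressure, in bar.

P₂ ≈ 499 bar

Adiabatic: P₁V₁^γ = P₂V₂^γ ⇒ P₂ = P₁ (V₁/V₂)^γ.
γ = 5/3 for a monatomic ideal gas.
P₂ = 2.8 × (15.6/0.696)^(5/3) = 498.9 bar.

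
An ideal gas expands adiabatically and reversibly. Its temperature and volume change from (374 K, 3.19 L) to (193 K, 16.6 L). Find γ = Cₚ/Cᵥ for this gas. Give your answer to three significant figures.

γ ≈ 1.40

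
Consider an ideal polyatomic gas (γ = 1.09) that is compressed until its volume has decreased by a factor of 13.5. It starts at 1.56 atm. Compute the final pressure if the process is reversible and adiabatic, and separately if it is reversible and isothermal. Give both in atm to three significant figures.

adiabatic: 26.6 atm; isothermal: 21.1 atm

Isothermal: P₂ = P₁(V₁/V₂) = 1.56×13.5 = 21.06 atm.
Adiabatic: P₂ = P₁(V₁/V₂)^γ = 1.56×13.5^(1.09) = 26.62 atm.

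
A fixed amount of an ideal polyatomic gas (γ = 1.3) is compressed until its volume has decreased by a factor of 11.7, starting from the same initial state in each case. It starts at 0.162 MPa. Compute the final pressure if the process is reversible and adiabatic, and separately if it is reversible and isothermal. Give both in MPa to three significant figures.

Isothermal: P₂ = P₁(V₁/V₂) = 0.162×11.7 = 1.895 MPa.
Adiabatic: P₂ = P₁(V₁/V₂)^γ = 0.162×11.7^(1.3) = 3.964 MPa.

adiabatic: 3.96 MPa; isothermal: 1.90 MPa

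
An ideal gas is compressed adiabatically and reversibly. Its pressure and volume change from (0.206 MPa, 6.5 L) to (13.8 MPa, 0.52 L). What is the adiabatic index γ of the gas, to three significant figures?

PV^γ = const ⇒ γ = ln(P₂/P₁) / ln(V₁/V₂).
γ = ln(13.8/0.206) / ln(6.5/0.52) = 1.665.

γ ≈ 1.66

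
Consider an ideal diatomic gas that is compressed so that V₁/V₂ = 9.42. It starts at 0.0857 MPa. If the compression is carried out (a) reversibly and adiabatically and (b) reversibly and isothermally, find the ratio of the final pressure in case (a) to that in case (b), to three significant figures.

For a diatomic ideal gas γ = 7/5.
Isothermal: P_b = P₁(V₁/V₂) = 0.0857×9.42.
Adiabatic: P_a = P₁(V₁/V₂)^γ = 0.0857×9.42^(7/5).
P_a/P_b = (V₁/V₂)^(γ−1) = 9.42^(2/5) = 2.453.

P_adiabatic / P_isothermal ≈ 2.45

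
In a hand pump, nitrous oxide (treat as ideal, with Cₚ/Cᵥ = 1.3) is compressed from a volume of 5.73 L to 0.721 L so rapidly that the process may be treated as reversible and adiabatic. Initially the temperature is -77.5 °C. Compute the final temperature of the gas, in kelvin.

Adiabatic: T₁V₁^(γ−1) = T₂V₂^(γ−1) ⇒ T₂ = T₁ (V₁/V₂)^(γ−1).
T₁ = -77.5 °C = 195.6 K.
T₂ = 195.6 × (5.73/0.721)^(0.3) = 364.4 K.

T₂ ≈ 364 K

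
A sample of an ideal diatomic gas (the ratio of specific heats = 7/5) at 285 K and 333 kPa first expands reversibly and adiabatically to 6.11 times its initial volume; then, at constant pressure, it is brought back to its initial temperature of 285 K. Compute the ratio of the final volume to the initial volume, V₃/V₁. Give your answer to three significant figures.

Adiabatic step: V₂/V₁ = 6.11; T₂ = T₁·(1/6.11)^(2/5) = 138.2 K.
Isobaric step: V₃/V₂ = T₃/T₂ = 285/138.2.
V₃/V₁ = (V₂/V₁)(V₃/V₂) = 6.11 × (285/138.2) = 12.6.

V₃/V₁ ≈ 12.6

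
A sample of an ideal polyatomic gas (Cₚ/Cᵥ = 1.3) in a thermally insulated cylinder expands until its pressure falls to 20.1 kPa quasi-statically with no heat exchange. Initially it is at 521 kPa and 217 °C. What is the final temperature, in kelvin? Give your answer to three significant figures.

Along an adiabat T P^((1−γ)/γ) is constant, so T₂ = T₁ (P₂/P₁)^((γ−1)/γ).
T₁ = 217 °C = 490.1 K.
T₂ = 490.1 × (20.1/521)^(0.231) = 231.3 K.

T₂ ≈ 231 K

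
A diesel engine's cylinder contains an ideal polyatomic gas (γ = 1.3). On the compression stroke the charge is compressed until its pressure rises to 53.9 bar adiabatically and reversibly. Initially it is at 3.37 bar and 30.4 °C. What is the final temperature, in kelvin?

T₂ ≈ 576 K

Adiabatic: T₂/T₁ = (P₂/P₁)^((γ−1)/γ).
T₁ = 30.4 °C = 303.5 K.
T₂ = 303.5 × (53.9/3.37)^(0.231) = 575.5 K.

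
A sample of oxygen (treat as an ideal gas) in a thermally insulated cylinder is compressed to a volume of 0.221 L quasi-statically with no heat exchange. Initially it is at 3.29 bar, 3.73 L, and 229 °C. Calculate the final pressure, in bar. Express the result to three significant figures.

P₂ ≈ 172 bar

Adiabatic: P₁V₁^γ = P₂V₂^γ ⇒ P₂ = P₁ (V₁/V₂)^γ.
γ = 7/5 for a diatomic ideal gas.
P₂ = 3.29 × (3.73/0.221)^(7/5) = 172 bar.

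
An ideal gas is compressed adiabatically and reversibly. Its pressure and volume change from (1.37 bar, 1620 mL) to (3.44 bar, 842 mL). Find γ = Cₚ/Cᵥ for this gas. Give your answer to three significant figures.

PV^γ = const ⇒ γ = ln(P₂/P₁) / ln(V₁/V₂).
γ = ln(3.44/1.37) / ln(1620/842) = 1.407.

γ ≈ 1.41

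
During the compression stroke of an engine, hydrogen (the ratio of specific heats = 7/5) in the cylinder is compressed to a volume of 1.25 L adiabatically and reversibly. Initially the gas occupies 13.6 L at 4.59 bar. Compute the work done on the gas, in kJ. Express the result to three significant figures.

W ≈ 24.9 kJ

P₂ = P₁(V₁/V₂)^γ = 4.59×(13.6/1.25)^(7/5) = 129.7 bar.
For a reversible adiabat, W_by_gas = (P₁V₁ − P₂V₂)/(γ−1).
W_by = (459000×0.0136 − 1.297×10^7×0.00125) / (2/5) = -24940 J.
W_on_gas = −W_by = 24940 J.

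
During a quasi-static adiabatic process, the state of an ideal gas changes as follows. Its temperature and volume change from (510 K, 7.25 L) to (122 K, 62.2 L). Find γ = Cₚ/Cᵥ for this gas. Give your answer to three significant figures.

TV^(γ−1) = const ⇒ γ − 1 = ln(T₂/T₁) / ln(V₁/V₂).
γ = 1 + ln(122/510) / ln(7.25/62.2) = 1.665.

γ ≈ 1.67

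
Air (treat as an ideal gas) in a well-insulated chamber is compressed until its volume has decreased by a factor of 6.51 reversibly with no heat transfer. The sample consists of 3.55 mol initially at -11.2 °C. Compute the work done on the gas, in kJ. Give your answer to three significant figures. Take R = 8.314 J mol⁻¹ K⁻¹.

W ≈ 21.6 kJ

For a reversible adiabat TV^(γ−1) is constant, so T₂ = T₁ (V₁/V₂)^(γ−1).
γ = 7/5 for a diatomic ideal gas, so γ−1 = 2/5.
T₁ = -11.2 °C = 261.9 K.
T₂ = 261.9 × 6.51^(2/5) = 554.2 K.
Q = 0, so ΔU = W_on_gas = nCᵥΔT with Cᵥ = R/(γ−1) = 20.79 J/(mol·K).
ΔU = 3.55 × 20.79 × (554.2 − 261.9) = 21560 J.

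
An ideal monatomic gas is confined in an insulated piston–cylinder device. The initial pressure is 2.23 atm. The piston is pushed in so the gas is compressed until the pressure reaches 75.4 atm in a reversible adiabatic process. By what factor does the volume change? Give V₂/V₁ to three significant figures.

V₂/V₁ ≈ 0.121

From PV^γ = const, V₂/V₁ = (P₁/P₂)^(1/γ).
For a monatomic ideal gas γ = 5/3.
V₂/V₁ = (2.23/75.4)^(3/5) = 0.1209.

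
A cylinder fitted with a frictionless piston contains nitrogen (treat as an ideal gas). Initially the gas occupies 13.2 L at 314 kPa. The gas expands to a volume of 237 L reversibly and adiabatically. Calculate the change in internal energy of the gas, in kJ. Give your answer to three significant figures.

ΔU ≈ -7.10 kJ

γ = 7/5 for a diatomic ideal gas.
P₂ = P₁(V₁/V₂)^γ = 314×(13.2/237)^(7/5) = 5.509 kPa.
For a reversible adiabat, W_by_gas = (P₁V₁ − P₂V₂)/(γ−1).
W_by = (314000×0.0132 − 5509×0.237) / (2/5) = 7098 J.
Q = 0 ⇒ ΔU = −W_by = -7098 J.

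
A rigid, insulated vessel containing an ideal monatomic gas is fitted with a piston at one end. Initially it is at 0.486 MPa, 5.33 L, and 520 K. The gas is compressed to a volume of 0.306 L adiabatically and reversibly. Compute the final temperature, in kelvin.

Adiabatic: T₁V₁^(γ−1) = T₂V₂^(γ−1) ⇒ T₂ = T₁ (V₁/V₂)^(γ−1).
γ = 5/3 for a monatomic ideal gas.
T₂ = 520 × (5.33/0.306)^(2/3) = 3494 K.

T₂ ≈ 3490 K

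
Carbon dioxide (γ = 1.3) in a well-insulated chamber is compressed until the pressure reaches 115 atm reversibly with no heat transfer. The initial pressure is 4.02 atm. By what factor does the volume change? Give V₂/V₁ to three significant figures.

V₂/V₁ ≈ 0.0758

From PV^γ = const, V₂/V₁ = (P₁/P₂)^(1/γ).
V₂/V₁ = (4.02/115)^(0.769) = 0.07579.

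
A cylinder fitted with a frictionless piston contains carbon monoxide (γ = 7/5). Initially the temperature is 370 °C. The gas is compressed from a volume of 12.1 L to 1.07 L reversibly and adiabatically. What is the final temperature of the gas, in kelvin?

T₂ ≈ 1700 K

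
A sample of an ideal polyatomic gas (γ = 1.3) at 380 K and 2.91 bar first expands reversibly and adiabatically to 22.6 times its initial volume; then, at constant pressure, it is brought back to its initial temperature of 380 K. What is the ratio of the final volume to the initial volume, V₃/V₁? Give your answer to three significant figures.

Adiabatic step: V₂/V₁ = 22.6; T₂ = T₁·(1/22.6)^(0.3) = 149.1 K.
Isobaric step: V₃/V₂ = T₃/T₂ = 380/149.1.
V₃/V₁ = (V₂/V₁)(V₃/V₂) = 22.6 × (380/149.1) = 57.59.

V₃/V₁ ≈ 57.6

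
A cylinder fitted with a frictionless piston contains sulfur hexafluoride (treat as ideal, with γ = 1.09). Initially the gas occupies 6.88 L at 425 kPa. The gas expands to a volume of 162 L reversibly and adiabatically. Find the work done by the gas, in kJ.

W ≈ 8.04 kJ

P₂ = P₁(V₁/V₂)^γ = 425×(6.88/162)^(1.09) = 13.58 kPa.
For a reversible adiabat, W_by_gas = (P₁V₁ − P₂V₂)/(γ−1).
W_by = (425000×0.00688 − 13580×0.162) / (0.09) = 8040 J.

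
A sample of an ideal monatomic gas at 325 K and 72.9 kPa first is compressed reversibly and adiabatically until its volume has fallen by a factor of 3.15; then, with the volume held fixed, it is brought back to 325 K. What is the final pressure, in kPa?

P₃ ≈ 230 kPa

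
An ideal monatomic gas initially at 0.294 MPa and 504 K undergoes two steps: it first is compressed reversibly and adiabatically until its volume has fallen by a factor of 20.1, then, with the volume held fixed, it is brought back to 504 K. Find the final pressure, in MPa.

P₃ ≈ 5.91 MPa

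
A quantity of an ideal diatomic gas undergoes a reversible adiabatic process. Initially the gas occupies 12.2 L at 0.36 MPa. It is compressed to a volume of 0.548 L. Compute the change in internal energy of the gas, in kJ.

ΔU ≈ 27.0 kJ

γ = 7/5 for a diatomic ideal gas.
P₂ = P₁(V₁/V₂)^γ = 0.36×(12.2/0.548)^(7/5) = 27.73 MPa.
For a reversible adiabat, W_by_gas = (P₁V₁ − P₂V₂)/(γ−1).
W_by = (360000×0.0122 − 2.773×10^7×0.000548) / (2/5) = -27010 J.
Q = 0 ⇒ ΔU = −W_by = 27010 J.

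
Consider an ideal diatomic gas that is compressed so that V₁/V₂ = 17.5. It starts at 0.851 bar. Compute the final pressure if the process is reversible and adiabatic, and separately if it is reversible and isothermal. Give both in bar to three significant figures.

adiabatic: 46.8 bar; isothermal: 14.9 bar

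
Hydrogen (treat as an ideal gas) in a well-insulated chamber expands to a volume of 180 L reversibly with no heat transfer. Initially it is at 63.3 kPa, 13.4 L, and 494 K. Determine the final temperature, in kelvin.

T₂ ≈ 175 K

Adiabatic: T₁V₁^(γ−1) = T₂V₂^(γ−1) ⇒ T₂ = T₁ (V₁/V₂)^(γ−1).
γ = 7/5 for a diatomic ideal gas.
T₂ = 494 × (13.4/180)^(2/5) = 174.8 K.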